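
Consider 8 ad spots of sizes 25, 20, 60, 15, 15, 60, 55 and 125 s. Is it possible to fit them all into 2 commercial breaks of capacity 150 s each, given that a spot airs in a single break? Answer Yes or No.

Total = 375 s; ⌈375/150⌉ = 3.
At least 3 commercial breaks are required, but only 2 are allowed.

No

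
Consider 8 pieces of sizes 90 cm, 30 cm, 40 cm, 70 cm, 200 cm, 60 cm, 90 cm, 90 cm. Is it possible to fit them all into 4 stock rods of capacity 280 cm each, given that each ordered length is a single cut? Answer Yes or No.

Yes

A valid assignment using 3 stock rods:
  stock rod 1: 200 + 70 = 270
  stock rod 2: 90 + 90 + 90 = 270
  stock rod 3: 60 + 40 + 30 = 130
That uses only 3 ≤ 4, so 4 stock rods are enough.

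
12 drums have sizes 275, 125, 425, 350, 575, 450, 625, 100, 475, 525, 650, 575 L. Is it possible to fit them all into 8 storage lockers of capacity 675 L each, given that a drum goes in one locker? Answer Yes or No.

Total = 5150 L; ⌈5150/675⌉ = 8.
9 drums each exceed half the capacity and cannot share a locker, forcing at least 9 storage lockers.
At least 9 storage lockers are required, but only 8 are allowed.

No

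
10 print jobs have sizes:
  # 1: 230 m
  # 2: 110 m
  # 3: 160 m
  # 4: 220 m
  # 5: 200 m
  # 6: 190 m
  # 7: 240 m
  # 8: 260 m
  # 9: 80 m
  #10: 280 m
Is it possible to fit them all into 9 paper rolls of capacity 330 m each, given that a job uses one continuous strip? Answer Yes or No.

Yes

A valid assignment using 8 paper rolls:
  roll 1: 280 = 280
  roll 2: 260 = 260
  roll 3: 240 + 80 = 320
  roll 4: 230 = 230
  roll 5: 220 + 110 = 330
  roll 6: 200 = 200
  roll 7: 190 = 190
  roll 8: 160 = 160
That uses only 8 ≤ 9, so 9 paper rolls are enough.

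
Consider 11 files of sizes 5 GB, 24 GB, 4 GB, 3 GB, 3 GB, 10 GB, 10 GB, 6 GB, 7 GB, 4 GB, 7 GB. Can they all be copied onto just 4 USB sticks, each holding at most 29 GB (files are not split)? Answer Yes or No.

Yes

A valid assignment using 3 USB sticks:
  USB stick 1: 24 + 5 = 29
  USB stick 2: 10 + 10 + 7 = 27
  USB stick 3: 7 + 6 + 4 + 4 + 3 + 3 = 27
That uses only 3 ≤ 4, so 4 USB sticks are enough.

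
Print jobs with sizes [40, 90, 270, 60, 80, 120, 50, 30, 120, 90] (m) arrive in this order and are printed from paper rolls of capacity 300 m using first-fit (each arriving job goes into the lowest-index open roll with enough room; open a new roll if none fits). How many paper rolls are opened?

4

  40 → roll 1 (new)  [load 40/300]
  90 → roll 1  [load 130/300]
  270 → roll 2 (new)  [load 270/300]
  60 → roll 1  [load 190/300]
  80 → roll 1  [load 270/300]
  120 → roll 3 (new)  [load 120/300]
  50 → roll 3  [load 170/300]
  30 → roll 1  [load 300/300]
  120 → roll 3  [load 290/300]
  90 → roll 4 (new)  [load 90/300]
4 paper rolls opened.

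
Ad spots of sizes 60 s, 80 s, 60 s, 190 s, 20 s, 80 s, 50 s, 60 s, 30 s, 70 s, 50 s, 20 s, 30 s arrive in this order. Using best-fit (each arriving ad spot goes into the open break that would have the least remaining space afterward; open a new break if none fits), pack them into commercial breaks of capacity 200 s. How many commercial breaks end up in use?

  60 → break 1 (new)  [load 60/200]
  80 → break 1  [load 140/200]
  60 → break 1  [load 200/200]
  190 → break 2 (new)  [load 190/200]
  20 → break 3 (new)  [load 20/200]
  80 → break 3  [load 100/200]
  50 → break 3  [load 150/200]
  60 → break 4 (new)  [load 60/200]
  30 → break 3  [load 180/200]
  70 → break 4  [load 130/200]
  50 → break 4  [load 180/200]
  20 → break 3  [load 200/200]
  30 → break 5 (new)  [load 30/200]
5 commercial breaks opened.

5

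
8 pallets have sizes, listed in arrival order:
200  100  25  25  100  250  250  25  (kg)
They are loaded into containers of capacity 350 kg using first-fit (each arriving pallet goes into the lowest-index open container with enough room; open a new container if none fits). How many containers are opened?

  200 → container 1 (new)  [load 200/350]
  100 → container 1  [load 300/350]
  25 → container 1  [load 325/350]
  25 → container 1  [load 350/350]
  100 → container 2 (new)  [load 100/350]
  250 → container 2  [load 350/350]
  250 → container 3 (new)  [load 250/350]
  25 → container 3  [load 275/350]
3 containers opened.

3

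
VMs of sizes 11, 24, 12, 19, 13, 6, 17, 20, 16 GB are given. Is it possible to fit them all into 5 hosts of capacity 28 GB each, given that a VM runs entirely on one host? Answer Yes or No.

No

Total = 138 GB; ⌈138/28⌉ = 5.
The bound of 5 does not rule out 5, but exhaustive search shows no assignment into 5 hosts of capacity 28 GB exists — the minimum is 6.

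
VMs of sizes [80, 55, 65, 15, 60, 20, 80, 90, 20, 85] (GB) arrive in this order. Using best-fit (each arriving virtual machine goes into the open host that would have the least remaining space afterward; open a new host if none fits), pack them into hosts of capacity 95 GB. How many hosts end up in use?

7

  80 → host 1 (new)  [load 80/95]
  55 → host 2 (new)  [load 55/95]
  65 → host 3 (new)  [load 65/95]
  15 → host 1  [load 95/95]
  60 → host 4 (new)  [load 60/95]
  20 → host 3  [load 85/95]
  80 → host 5 (new)  [load 80/95]
  90 → host 6 (new)  [load 90/95]
  20 → host 4  [load 80/95]
  85 → host 7 (new)  [load 85/95]
7 hosts opened.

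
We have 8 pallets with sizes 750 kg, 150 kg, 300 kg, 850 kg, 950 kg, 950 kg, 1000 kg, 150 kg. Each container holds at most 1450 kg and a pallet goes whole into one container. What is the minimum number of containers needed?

5

Total = 1000 + 950 + 950 + 850 + 750 + 300 + 150 + 150 = 5100 kg.
Lower bound: ⌈5100/1450⌉ = 4 containers.
Also, 5 pallets each exceed 725 kg, and no two of those can share a container, so at least 5 containers are needed.
A packing using 5 containers:
  container 1: 1000 + 300 + 150 = 1450
  container 2: 950 + 150 = 1100
  container 3: 950 = 950
  container 4: 850 = 850
  container 5: 750 = 750
This matches the lower bound, so 5 is optimal.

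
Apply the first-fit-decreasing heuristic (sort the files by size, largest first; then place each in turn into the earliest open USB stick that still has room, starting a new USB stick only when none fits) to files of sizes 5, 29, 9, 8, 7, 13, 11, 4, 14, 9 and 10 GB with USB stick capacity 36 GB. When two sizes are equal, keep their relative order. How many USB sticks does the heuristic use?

Sorted descending: 29, 14, 13, 11, 10, 9, 9, 8, 7, 5, 4.
  29 → USB stick 1 (new)  [load 29/36]
  14 → USB stick 2 (new)  [load 14/36]
  13 → USB stick 2  [load 27/36]
  11 → USB stick 3 (new)  [load 11/36]
  10 → USB stick 3  [load 21/36]
  9 → USB stick 2  [load 36/36]
  9 → USB stick 3  [load 30/36]
  8 → USB stick 4 (new)  [load 8/36]
  7 → USB stick 1  [load 36/36]
  5 → USB stick 3  [load 35/36]
  4 → USB stick 4  [load 12/36]
4 USB sticks opened.

4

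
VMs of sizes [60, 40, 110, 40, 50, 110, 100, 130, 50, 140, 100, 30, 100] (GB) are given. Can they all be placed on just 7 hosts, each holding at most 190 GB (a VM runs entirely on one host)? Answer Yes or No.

A valid assignment using 7 hosts:
  host 1: 140 + 50 = 190
  host 2: 130 + 60 = 190
  host 3: 110 + 50 + 30 = 190
  host 4: 110 + 40 + 40 = 190
  host 5: 100 = 100
  host 6: 100 = 100
  host 7: 100 = 100
Every load is within 190 GB, so 7 hosts suffice.

Yes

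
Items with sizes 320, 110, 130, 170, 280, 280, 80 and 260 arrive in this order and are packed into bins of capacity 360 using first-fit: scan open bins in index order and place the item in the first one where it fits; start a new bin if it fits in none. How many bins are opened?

  320 → bin 1 (new)  [load 320/360]
  110 → bin 2 (new)  [load 110/360]
  130 → bin 2  [load 240/360]
  170 → bin 3 (new)  [load 170/360]
  280 → bin 4 (new)  [load 280/360]
  280 → bin 5 (new)  [load 280/360]
  80 → bin 2  [load 320/360]
  260 → bin 6 (new)  [load 260/360]
6 bins opened.

6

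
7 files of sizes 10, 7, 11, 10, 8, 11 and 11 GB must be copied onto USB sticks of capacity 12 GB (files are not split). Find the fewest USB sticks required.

7

Total = 11 + 11 + 11 + 10 + 10 + 8 + 7 = 68 GB.
Lower bound: ⌈68/12⌉ = 6 USB sticks.
Also, 7 files each exceed 6 GB, and no two of those can share a USB stick, so at least 7 USB sticks are needed.
A packing using 7 USB sticks:
  USB stick 1: 11 = 11
  USB stick 2: 11 = 11
  USB stick 3: 11 = 11
  USB stick 4: 10 = 10
  USB stick 5: 10 = 10
  USB stick 6: 8 = 8
  USB stick 7: 7 = 7
This matches the lower bound, so 7 is optimal.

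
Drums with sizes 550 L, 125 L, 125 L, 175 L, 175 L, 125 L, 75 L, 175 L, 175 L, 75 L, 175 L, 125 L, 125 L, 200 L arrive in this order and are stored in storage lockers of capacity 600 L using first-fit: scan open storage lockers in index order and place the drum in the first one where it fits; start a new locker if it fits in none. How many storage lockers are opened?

  550 → locker 1 (new)  [load 550/600]
  125 → locker 2 (new)  [load 125/600]
  125 → locker 2  [load 250/600]
  175 → locker 2  [load 425/600]
  175 → locker 2  [load 600/600]
  125 → locker 3 (new)  [load 125/600]
  75 → locker 3  [load 200/600]
  175 → locker 3  [load 375/600]
  175 → locker 3  [load 550/600]
  75 → locker 4 (new)  [load 75/600]
  175 → locker 4  [load 250/600]
  125 → locker 4  [load 375/600]
  125 → locker 4  [load 500/600]
  200 → locker 5 (new)  [load 200/600]
5 storage lockers opened.

5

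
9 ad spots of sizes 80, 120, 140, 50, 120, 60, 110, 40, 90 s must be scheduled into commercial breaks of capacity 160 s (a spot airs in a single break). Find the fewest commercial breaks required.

Total = 140 + 120 + 120 + 110 + 90 + 80 + 60 + 50 + 40 = 810 s.
Lower bound: ⌈810/160⌉ = 6 commercial breaks.
A packing using 6 commercial breaks:
  break 1: 140 = 140
  break 2: 120 + 40 = 160
  break 3: 120 = 120
  break 4: 110 + 50 = 160
  break 5: 90 + 60 = 150
  break 6: 80 = 80
This matches the lower bound, so 6 is optimal.

6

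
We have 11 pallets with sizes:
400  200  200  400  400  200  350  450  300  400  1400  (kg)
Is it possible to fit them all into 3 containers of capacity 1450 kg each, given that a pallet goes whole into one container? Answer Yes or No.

No

Total = 4700 kg; ⌈4700/1450⌉ = 4.
At least 4 containers are required, but only 3 are allowed.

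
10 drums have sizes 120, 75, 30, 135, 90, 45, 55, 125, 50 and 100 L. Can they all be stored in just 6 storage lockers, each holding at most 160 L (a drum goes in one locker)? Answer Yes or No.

A valid assignment using 6 storage lockers:
  locker 1: 135 = 135
  locker 2: 125 + 30 = 155
  locker 3: 120 = 120
  locker 4: 100 + 55 = 155
  locker 5: 90 + 50 = 140
  locker 6: 75 + 45 = 120
Every load is within 160 L, so 6 storage lockers suffice.

Yes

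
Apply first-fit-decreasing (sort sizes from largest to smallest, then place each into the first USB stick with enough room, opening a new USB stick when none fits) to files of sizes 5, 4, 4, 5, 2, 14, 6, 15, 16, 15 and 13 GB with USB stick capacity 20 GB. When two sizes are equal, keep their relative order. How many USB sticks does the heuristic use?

5

Sorted descending: 16, 15, 15, 14, 13, 6, 5, 5, 4, 4, 2.
  16 → USB stick 1 (new)  [load 16/20]
  15 → USB stick 2 (new)  [load 15/20]
  15 → USB stick 3 (new)  [load 15/20]
  14 → USB stick 4 (new)  [load 14/20]
  13 → USB stick 5 (new)  [load 13/20]
  6 → USB stick 4  [load 20/20]
  5 → USB stick 2  [load 20/20]
  5 → USB stick 3  [load 20/20]
  4 → USB stick 1  [load 20/20]
  4 → USB stick 5  [load 17/20]
  2 → USB stick 5  [load 19/20]
5 USB sticks opened.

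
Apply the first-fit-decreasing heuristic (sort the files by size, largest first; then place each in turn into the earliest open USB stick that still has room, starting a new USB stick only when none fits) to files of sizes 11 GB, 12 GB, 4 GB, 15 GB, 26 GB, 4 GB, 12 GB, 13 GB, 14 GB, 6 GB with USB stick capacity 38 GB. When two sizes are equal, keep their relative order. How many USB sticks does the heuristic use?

4

Sorted descending: 26, 15, 14, 13, 12, 12, 11, 6, 4, 4.
  26 → USB stick 1 (new)  [load 26/38]
  15 → USB stick 2 (new)  [load 15/38]
  14 → USB stick 2  [load 29/38]
  13 → USB stick 3 (new)  [load 13/38]
  12 → USB stick 1  [load 38/38]
  12 → USB stick 3  [load 25/38]
  11 → USB stick 3  [load 36/38]
  6 → USB stick 2  [load 35/38]
  4 → USB stick 4 (new)  [load 4/38]
  4 → USB stick 4  [load 8/38]
4 USB sticks opened.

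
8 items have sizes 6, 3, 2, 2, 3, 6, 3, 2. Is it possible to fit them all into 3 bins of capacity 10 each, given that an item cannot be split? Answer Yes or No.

Yes

A valid assignment using 3 bins:
  bin 1: 6 + 3 = 9
  bin 2: 6 + 3 = 9
  bin 3: 3 + 2 + 2 + 2 = 9
Every load is within 10, so 3 bins suffice.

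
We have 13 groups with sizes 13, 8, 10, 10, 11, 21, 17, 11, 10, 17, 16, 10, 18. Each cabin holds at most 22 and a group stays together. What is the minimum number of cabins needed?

Total = 21 + 18 + 17 + 17 + 16 + 13 + 11 + 11 + 10 + 10 + 10 + 10 + 8 = 172.
Lower bound: ⌈172/22⌉ = 8 cabins.
A packing using 9 cabins:
  cabin 1: 21 = 21
  cabin 2: 18 = 18
  cabin 3: 17 = 17
  cabin 4: 17 = 17
  cabin 5: 16 = 16
  cabin 6: 13 + 8 = 21
  cabin 7: 11 + 11 = 22
  cabin 8: 10 + 10 = 20
  cabin 9: 10 + 10 = 20
No arrangement into 8 cabins stays within capacity, so 9 is optimal.

9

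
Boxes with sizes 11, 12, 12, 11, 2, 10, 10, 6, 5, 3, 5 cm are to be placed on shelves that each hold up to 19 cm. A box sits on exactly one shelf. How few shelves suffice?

Total = 12 + 12 + 11 + 11 + 10 + 10 + 6 + 5 + 5 + 3 + 2 = 87 cm.
Lower bound: ⌈87/19⌉ = 5 shelves.
Also, 6 boxes each exceed 19/2 cm, and no two of those can share a shelf, so at least 6 shelves are needed.
A packing using 6 shelves:
  shelf 1: 12 + 6 = 18
  shelf 2: 12 + 5 + 2 = 19
  shelf 3: 11 + 5 + 3 = 19
  shelf 4: 11 = 11
  shelf 5: 10 = 10
  shelf 6: 10 = 10
This matches the lower bound, so 6 is optimal.

6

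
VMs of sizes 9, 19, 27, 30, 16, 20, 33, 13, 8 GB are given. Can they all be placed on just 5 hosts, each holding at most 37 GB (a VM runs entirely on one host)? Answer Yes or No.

Total = 175 GB; ⌈175/37⌉ = 5.
The bound of 5 does not rule out 5, but exhaustive search shows no assignment into 5 hosts of capacity 37 GB exists — the minimum is 6.

No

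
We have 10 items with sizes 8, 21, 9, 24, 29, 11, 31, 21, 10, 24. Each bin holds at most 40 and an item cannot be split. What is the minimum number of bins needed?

6

Total = 31 + 29 + 24 + 24 + 21 + 21 + 11 + 10 + 9 + 8 = 188.
Lower bound: ⌈188/40⌉ = 5 bins.
Also, 6 items each exceed 20, and no two of those can share a bin, so at least 6 bins are needed.
A packing using 6 bins:
  bin 1: 31 + 9 = 40
  bin 2: 29 + 11 = 40
  bin 3: 24 + 10 = 34
  bin 4: 24 + 8 = 32
  bin 5: 21 = 21
  bin 6: 21 = 21
This matches the lower bound, so 6 is optimal.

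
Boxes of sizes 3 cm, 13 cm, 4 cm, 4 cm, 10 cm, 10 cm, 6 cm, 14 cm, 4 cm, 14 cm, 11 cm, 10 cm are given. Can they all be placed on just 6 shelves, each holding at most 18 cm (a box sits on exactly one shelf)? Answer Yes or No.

No

Total = 103 cm; ⌈103/18⌉ = 6.
7 boxes each exceed half the capacity and cannot share a shelf, forcing at least 7 shelves.
At least 7 shelves are required, but only 6 are allowed.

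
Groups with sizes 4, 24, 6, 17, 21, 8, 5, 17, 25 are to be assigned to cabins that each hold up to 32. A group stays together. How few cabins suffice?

5

Total = 25 + 24 + 21 + 17 + 17 + 8 + 6 + 5 + 4 = 127.
Lower bound: ⌈127/32⌉ = 4 cabins.
Also, 5 groups each exceed 16, and no two of those can share a cabin, so at least 5 cabins are needed.
A packing using 5 cabins:
  cabin 1: 25 + 6 = 31
  cabin 2: 24 + 8 = 32
  cabin 3: 21 + 5 + 4 = 30
  cabin 4: 17 = 17
  cabin 5: 17 = 17
This matches the lower bound, so 5 is optimal.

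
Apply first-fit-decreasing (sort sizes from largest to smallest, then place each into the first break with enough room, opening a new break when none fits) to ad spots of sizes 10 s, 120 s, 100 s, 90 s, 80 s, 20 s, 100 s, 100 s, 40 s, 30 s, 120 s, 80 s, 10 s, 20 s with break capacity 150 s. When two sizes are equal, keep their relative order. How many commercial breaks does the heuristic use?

8

Sorted descending: 120, 120, 100, 100, 100, 90, 80, 80, 40, 30, 20, 20, 10, 10.
  120 → break 1 (new)  [load 120/150]
  120 → break 2 (new)  [load 120/150]
  100 → break 3 (new)  [load 100/150]
  100 → break 4 (new)  [load 100/150]
  100 → break 5 (new)  [load 100/150]
  90 → break 6 (new)  [load 90/150]
  80 → break 7 (new)  [load 80/150]
  80 → break 8 (new)  [load 80/150]
  40 → break 3  [load 140/150]
  30 → break 1  [load 150/150]
  20 → break 2  [load 140/150]
  20 → break 4  [load 120/150]
  10 → break 2  [load 150/150]
  10 → break 3  [load 150/150]
8 commercial breaks opened.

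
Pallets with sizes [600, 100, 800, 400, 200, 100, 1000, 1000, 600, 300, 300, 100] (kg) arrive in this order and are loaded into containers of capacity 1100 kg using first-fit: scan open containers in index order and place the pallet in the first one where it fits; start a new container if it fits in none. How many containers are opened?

6

  600 → container 1 (new)  [load 600/1100]
  100 → container 1  [load 700/1100]
  800 → container 2 (new)  [load 800/1100]
  400 → container 1  [load 1100/1100]
  200 → container 2  [load 1000/1100]
  100 → container 2  [load 1100/1100]
  1000 → container 3 (new)  [load 1000/1100]
  1000 → container 4 (new)  [load 1000/1100]
  600 → container 5 (new)  [load 600/1100]
  300 → container 5  [load 900/1100]
  300 → container 6 (new)  [load 300/1100]
  100 → container 3  [load 1100/1100]
6 containers opened.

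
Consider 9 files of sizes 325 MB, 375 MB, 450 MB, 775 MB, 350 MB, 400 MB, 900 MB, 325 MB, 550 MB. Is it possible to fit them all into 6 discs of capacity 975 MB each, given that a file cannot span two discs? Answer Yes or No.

A valid assignment using 6 discs:
  disc 1: 900 = 900
  disc 2: 775 = 775
  disc 3: 550 + 400 = 950
  disc 4: 450 + 375 = 825
  disc 5: 350 + 325 = 675
  disc 6: 325 = 325
Every load is within 975 MB, so 6 discs suffice.

Yes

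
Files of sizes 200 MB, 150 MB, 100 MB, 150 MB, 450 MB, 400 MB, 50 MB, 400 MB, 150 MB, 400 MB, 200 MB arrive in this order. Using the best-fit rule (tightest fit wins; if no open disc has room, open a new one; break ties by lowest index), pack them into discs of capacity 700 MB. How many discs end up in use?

5

  200 → disc 1 (new)  [load 200/700]
  150 → disc 1  [load 350/700]
  100 → disc 1  [load 450/700]
  150 → disc 1  [load 600/700]
  450 → disc 2 (new)  [load 450/700]
  400 → disc 3 (new)  [load 400/700]
  50 → disc 1  [load 650/700]
  400 → disc 4 (new)  [load 400/700]
  150 → disc 2  [load 600/700]
  400 → disc 5 (new)  [load 400/700]
  200 → disc 3  [load 600/700]
5 discs opened.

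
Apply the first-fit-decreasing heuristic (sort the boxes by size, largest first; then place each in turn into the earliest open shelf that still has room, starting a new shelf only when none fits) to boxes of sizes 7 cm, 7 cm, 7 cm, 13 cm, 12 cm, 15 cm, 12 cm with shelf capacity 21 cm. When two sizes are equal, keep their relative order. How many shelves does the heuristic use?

4

Sorted descending: 15, 13, 12, 12, 7, 7, 7.
  15 → shelf 1 (new)  [load 15/21]
  13 → shelf 2 (new)  [load 13/21]
  12 → shelf 3 (new)  [load 12/21]
  12 → shelf 4 (new)  [load 12/21]
  7 → shelf 2  [load 20/21]
  7 → shelf 3  [load 19/21]
  7 → shelf 4  [load 19/21]
4 shelves opened.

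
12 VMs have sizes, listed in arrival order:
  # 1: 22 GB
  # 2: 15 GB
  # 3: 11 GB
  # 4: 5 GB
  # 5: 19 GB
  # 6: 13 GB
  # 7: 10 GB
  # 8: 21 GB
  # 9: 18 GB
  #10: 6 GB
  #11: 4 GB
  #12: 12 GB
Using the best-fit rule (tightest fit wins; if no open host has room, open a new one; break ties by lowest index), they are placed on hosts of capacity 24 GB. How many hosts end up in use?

7

  22 → host 1 (new)  [load 22/24]
  15 → host 2 (new)  [load 15/24]
  11 → host 3 (new)  [load 11/24]
  5 → host 2  [load 20/24]
  19 → host 4 (new)  [load 19/24]
  13 → host 3  [load 24/24]
  10 → host 5 (new)  [load 10/24]
  21 → host 6 (new)  [load 21/24]
  18 → host 7 (new)  [load 18/24]
  6 → host 7  [load 24/24]
  4 → host 2  [load 24/24]
  12 → host 5  [load 22/24]
7 hosts opened.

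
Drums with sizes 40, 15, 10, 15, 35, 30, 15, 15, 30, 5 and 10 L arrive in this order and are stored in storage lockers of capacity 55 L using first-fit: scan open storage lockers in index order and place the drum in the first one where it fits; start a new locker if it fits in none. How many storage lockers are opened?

  40 → locker 1 (new)  [load 40/55]
  15 → locker 1  [load 55/55]
  10 → locker 2 (new)  [load 10/55]
  15 → locker 2  [load 25/55]
  35 → locker 3 (new)  [load 35/55]
  30 → locker 2  [load 55/55]
  15 → locker 3  [load 50/55]
  15 → locker 4 (new)  [load 15/55]
  30 → locker 4  [load 45/55]
  5 → locker 3  [load 55/55]
  10 → locker 4  [load 55/55]
4 storage lockers opened.

4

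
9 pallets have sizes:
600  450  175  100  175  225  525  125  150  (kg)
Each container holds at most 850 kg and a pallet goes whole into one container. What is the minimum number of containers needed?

Total = 600 + 525 + 450 + 225 + 175 + 175 + 150 + 125 + 100 = 2525 kg.
Lower bound: ⌈2525/850⌉ = 3 containers.
A packing using 3 containers:
  container 1: 600 + 225 = 825
  container 2: 525 + 175 + 150 = 850
  container 3: 450 + 175 + 125 + 100 = 850
This matches the lower bound, so 3 is optimal.

3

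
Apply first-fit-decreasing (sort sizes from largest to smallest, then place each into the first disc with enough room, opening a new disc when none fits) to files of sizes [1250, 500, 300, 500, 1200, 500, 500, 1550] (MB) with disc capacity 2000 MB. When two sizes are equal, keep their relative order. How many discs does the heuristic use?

4

Sorted descending: 1550, 1250, 1200, 500, 500, 500, 500, 300.
  1550 → disc 1 (new)  [load 1550/2000]
  1250 → disc 2 (new)  [load 1250/2000]
  1200 → disc 3 (new)  [load 1200/2000]
  500 → disc 2  [load 1750/2000]
  500 → disc 3  [load 1700/2000]
  500 → disc 4 (new)  [load 500/2000]
  500 → disc 4  [load 1000/2000]
  300 → disc 1  [load 1850/2000]
4 discs opened.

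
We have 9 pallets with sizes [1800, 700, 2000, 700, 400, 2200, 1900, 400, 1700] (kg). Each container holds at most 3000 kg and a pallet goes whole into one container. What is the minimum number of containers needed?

Total = 2200 + 2000 + 1900 + 1800 + 1700 + 700 + 700 + 400 + 400 = 11800 kg.
Lower bound: ⌈11800/3000⌉ = 4 containers.
Also, 5 pallets each exceed 1500 kg, and no two of those can share a container, so at least 5 containers are needed.
A packing using 5 containers:
  container 1: 2200 + 700 = 2900
  container 2: 2000 + 700 = 2700
  container 3: 1900 + 400 + 400 = 2700
  container 4: 1800 = 1800
  container 5: 1700 = 1700
This matches the lower bound, so 5 is optimal.

5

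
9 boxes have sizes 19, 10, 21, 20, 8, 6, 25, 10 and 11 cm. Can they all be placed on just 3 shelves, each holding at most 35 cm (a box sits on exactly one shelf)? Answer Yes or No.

Total = 130 cm; ⌈130/35⌉ = 4.
At least 4 shelves are required, but only 3 are allowed.

No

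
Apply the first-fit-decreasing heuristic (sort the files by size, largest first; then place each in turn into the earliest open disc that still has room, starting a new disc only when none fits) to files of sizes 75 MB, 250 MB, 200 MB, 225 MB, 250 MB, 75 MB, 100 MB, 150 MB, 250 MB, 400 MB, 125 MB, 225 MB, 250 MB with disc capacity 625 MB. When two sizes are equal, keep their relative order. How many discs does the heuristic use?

Sorted descending: 400, 250, 250, 250, 250, 225, 225, 200, 150, 125, 100, 75, 75.
  400 → disc 1 (new)  [load 400/625]
  250 → disc 2 (new)  [load 250/625]
  250 → disc 2  [load 500/625]
  250 → disc 3 (new)  [load 250/625]
  250 → disc 3  [load 500/625]
  225 → disc 1  [load 625/625]
  225 → disc 4 (new)  [load 225/625]
  200 → disc 4  [load 425/625]
  150 → disc 4  [load 575/625]
  125 → disc 2  [load 625/625]
  100 → disc 3  [load 600/625]
  75 → disc 5 (new)  [load 75/625]
  75 → disc 5  [load 150/625]
5 discs opened.

5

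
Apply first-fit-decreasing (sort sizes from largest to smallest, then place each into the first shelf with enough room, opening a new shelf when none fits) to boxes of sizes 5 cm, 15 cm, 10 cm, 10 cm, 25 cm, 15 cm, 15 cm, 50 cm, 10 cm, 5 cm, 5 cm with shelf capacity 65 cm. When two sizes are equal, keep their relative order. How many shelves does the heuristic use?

Sorted descending: 50, 25, 15, 15, 15, 10, 10, 10, 5, 5, 5.
  50 → shelf 1 (new)  [load 50/65]
  25 → shelf 2 (new)  [load 25/65]
  15 → shelf 1  [load 65/65]
  15 → shelf 2  [load 40/65]
  15 → shelf 2  [load 55/65]
  10 → shelf 2  [load 65/65]
  10 → shelf 3 (new)  [load 10/65]
  10 → shelf 3  [load 20/65]
  5 → shelf 3  [load 25/65]
  5 → shelf 3  [load 30/65]
  5 → shelf 3  [load 35/65]
3 shelves opened.

3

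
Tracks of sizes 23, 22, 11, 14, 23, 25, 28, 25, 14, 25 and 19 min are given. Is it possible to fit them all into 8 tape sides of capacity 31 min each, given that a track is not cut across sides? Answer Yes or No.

No

Total = 229 min; ⌈229/31⌉ = 8.
The bound of 8 does not rule out 8, but exhaustive search shows no assignment into 8 tape sides of capacity 31 min exists — the minimum is 9.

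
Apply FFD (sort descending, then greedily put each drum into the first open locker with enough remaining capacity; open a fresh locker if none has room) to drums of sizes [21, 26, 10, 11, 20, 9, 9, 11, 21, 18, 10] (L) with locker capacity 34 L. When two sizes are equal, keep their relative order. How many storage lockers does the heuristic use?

6

Sorted descending: 26, 21, 21, 20, 18, 11, 11, 10, 10, 9, 9.
  26 → locker 1 (new)  [load 26/34]
  21 → locker 2 (new)  [load 21/34]
  21 → locker 3 (new)  [load 21/34]
  20 → locker 4 (new)  [load 20/34]
  18 → locker 5 (new)  [load 18/34]
  11 → locker 2  [load 32/34]
  11 → locker 3  [load 32/34]
  10 → locker 4  [load 30/34]
  10 → locker 5  [load 28/34]
  9 → locker 6 (new)  [load 9/34]
  9 → locker 6  [load 18/34]
6 storage lockers opened.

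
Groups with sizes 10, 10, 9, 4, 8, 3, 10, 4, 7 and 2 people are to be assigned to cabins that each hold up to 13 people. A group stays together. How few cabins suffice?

Total = 10 + 10 + 10 + 9 + 8 + 7 + 4 + 4 + 3 + 2 = 67 people.
Lower bound: ⌈67/13⌉ = 6 cabins.
A packing using 6 cabins:
  cabin 1: 10 + 3 = 13
  cabin 2: 10 + 2 = 12
  cabin 3: 10 = 10
  cabin 4: 9 + 4 = 13
  cabin 5: 8 + 4 = 12
  cabin 6: 7 = 7
This matches the lower bound, so 6 is optimal.

6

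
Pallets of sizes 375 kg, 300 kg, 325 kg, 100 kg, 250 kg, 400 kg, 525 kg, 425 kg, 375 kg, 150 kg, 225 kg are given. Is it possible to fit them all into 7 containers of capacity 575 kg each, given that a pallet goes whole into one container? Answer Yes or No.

Yes

A valid assignment using 7 containers:
  container 1: 525 = 525
  container 2: 425 + 150 = 575
  container 3: 400 + 100 = 500
  container 4: 375 = 375
  container 5: 375 = 375
  container 6: 325 + 250 = 575
  container 7: 300 + 225 = 525
Every load is within 575 kg, so 7 containers suffice.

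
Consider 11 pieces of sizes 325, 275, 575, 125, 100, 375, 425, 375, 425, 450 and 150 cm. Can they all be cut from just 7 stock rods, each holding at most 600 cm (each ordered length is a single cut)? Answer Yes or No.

Yes

A valid assignment using 7 stock rods:
  stock rod 1: 575 = 575
  stock rod 2: 450 + 150 = 600
  stock rod 3: 425 + 125 = 550
  stock rod 4: 425 + 100 = 525
  stock rod 5: 375 = 375
  stock rod 6: 375 = 375
  stock rod 7: 325 + 275 = 600
Every load is within 600 cm, so 7 stock rods suffice.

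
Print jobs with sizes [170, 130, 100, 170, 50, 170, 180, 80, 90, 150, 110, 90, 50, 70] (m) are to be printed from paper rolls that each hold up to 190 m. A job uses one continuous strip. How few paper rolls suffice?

Total = 180 + 170 + 170 + 170 + 150 + 130 + 110 + 100 + 90 + 90 + 80 + 70 + 50 + 50 = 1610 m.
Lower bound: ⌈1610/190⌉ = 9 paper rolls.
A packing using 10 paper rolls:
  roll 1: 180 = 180
  roll 2: 170 = 170
  roll 3: 170 = 170
  roll 4: 170 = 170
  roll 5: 150 = 150
  roll 6: 130 + 50 = 180
  roll 7: 110 + 80 = 190
  roll 8: 100 + 90 = 190
  roll 9: 90 + 70 = 160
  roll 10: 50 = 50
No arrangement into 9 paper rolls stays within capacity, so 10 is optimal.

10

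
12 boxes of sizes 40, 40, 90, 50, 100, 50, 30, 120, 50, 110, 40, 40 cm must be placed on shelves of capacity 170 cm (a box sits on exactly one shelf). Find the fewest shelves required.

Total = 120 + 110 + 100 + 90 + 50 + 50 + 50 + 40 + 40 + 40 + 40 + 30 = 760 cm.
Lower bound: ⌈760/170⌉ = 5 shelves.
A packing using 5 shelves:
  shelf 1: 120 + 50 = 170
  shelf 2: 110 + 50 = 160
  shelf 3: 100 + 50 = 150
  shelf 4: 90 + 40 + 40 = 170
  shelf 5: 40 + 40 + 30 = 110
This matches the lower bound, so 5 is optimal.

5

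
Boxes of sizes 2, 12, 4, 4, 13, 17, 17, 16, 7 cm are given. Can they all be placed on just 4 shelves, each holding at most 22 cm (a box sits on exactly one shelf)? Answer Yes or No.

Total = 92 cm; ⌈92/22⌉ = 5.
At least 5 shelves are required, but only 4 are allowed.

No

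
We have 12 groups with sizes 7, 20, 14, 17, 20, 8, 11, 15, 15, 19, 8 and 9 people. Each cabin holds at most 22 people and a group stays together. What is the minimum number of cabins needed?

9

Total = 20 + 20 + 19 + 17 + 15 + 15 + 14 + 11 + 9 + 8 + 8 + 7 = 163 people.
Lower bound: ⌈163/22⌉ = 8 cabins.
A packing using 9 cabins:
  cabin 1: 20 = 20
  cabin 2: 20 = 20
  cabin 3: 19 = 19
  cabin 4: 17 = 17
  cabin 5: 15 + 7 = 22
  cabin 6: 15 = 15
  cabin 7: 14 + 8 = 22
  cabin 8: 11 + 9 = 20
  cabin 9: 8 = 8
No arrangement into 8 cabins stays within capacity, so 9 is optimal.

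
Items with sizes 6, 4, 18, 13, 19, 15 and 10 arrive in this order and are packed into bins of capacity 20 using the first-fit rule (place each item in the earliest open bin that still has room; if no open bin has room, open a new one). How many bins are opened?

  6 → bin 1 (new)  [load 6/20]
  4 → bin 1  [load 10/20]
  18 → bin 2 (new)  [load 18/20]
  13 → bin 3 (new)  [load 13/20]
  19 → bin 4 (new)  [load 19/20]
  15 → bin 5 (new)  [load 15/20]
  10 → bin 1  [load 20/20]
5 bins opened.

5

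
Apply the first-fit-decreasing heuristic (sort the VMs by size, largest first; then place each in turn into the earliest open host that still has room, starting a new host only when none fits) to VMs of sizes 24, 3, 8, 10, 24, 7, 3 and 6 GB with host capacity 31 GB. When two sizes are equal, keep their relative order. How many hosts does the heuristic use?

3

Sorted descending: 24, 24, 10, 8, 7, 6, 3, 3.
  24 → host 1 (new)  [load 24/31]
  24 → host 2 (new)  [load 24/31]
  10 → host 3 (new)  [load 10/31]
  8 → host 3  [load 18/31]
  7 → host 1  [load 31/31]
  6 → host 2  [load 30/31]
  3 → host 3  [load 21/31]
  3 → host 3  [load 24/31]
3 hosts opened.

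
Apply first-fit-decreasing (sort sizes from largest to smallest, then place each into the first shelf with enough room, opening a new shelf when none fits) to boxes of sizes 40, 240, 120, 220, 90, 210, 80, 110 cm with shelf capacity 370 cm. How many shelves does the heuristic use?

4

Sorted descending: 240, 220, 210, 120, 110, 90, 80, 40.
  240 → shelf 1 (new)  [load 240/370]
  220 → shelf 2 (new)  [load 220/370]
  210 → shelf 3 (new)  [load 210/370]
  120 → shelf 1  [load 360/370]
  110 → shelf 2  [load 330/370]
  90 → shelf 3  [load 300/370]
  80 → shelf 4 (new)  [load 80/370]
  40 → shelf 2  [load 370/370]
4 shelves opened.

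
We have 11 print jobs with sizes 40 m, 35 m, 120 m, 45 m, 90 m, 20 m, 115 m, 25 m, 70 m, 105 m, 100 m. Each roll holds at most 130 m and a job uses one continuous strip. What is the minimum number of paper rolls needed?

Total = 120 + 115 + 105 + 100 + 90 + 70 + 45 + 40 + 35 + 25 + 20 = 765 m.
Lower bound: ⌈765/130⌉ = 6 paper rolls.
A packing using 7 paper rolls:
  roll 1: 120 = 120
  roll 2: 115 = 115
  roll 3: 105 + 25 = 130
  roll 4: 100 + 20 = 120
  roll 5: 90 + 40 = 130
  roll 6: 70 + 45 = 115
  roll 7: 35 = 35
No arrangement into 6 paper rolls stays within capacity, so 7 is optimal.

7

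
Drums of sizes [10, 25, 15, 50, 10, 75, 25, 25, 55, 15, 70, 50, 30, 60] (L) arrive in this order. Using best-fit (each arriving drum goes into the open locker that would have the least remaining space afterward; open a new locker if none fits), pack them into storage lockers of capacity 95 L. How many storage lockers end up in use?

  10 → locker 1 (new)  [load 10/95]
  25 → locker 1  [load 35/95]
  15 → locker 1  [load 50/95]
  50 → locker 2 (new)  [load 50/95]
  10 → locker 1  [load 60/95]
  75 → locker 3 (new)  [load 75/95]
  25 → locker 1  [load 85/95]
  25 → locker 2  [load 75/95]
  55 → locker 4 (new)  [load 55/95]
  15 → locker 2  [load 90/95]
  70 → locker 5 (new)  [load 70/95]
  50 → locker 6 (new)  [load 50/95]
  30 → locker 4  [load 85/95]
  60 → locker 7 (new)  [load 60/95]
7 storage lockers opened.

7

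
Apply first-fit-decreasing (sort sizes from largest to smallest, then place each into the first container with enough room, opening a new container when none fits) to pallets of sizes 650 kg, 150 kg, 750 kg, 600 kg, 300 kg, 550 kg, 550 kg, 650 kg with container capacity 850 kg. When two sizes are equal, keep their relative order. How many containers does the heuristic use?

Sorted descending: 750, 650, 650, 600, 550, 550, 300, 150.
  750 → container 1 (new)  [load 750/850]
  650 → container 2 (new)  [load 650/850]
  650 → container 3 (new)  [load 650/850]
  600 → container 4 (new)  [load 600/850]
  550 → container 5 (new)  [load 550/850]
  550 → container 6 (new)  [load 550/850]
  300 → container 5  [load 850/850]
  150 → container 2  [load 800/850]
6 containers opened.

6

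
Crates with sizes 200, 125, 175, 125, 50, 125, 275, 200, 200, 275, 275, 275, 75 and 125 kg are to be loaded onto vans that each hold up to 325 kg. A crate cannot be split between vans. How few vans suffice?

9

Total = 275 + 275 + 275 + 275 + 200 + 200 + 200 + 175 + 125 + 125 + 125 + 125 + 75 + 50 = 2500 kg.
Lower bound: ⌈2500/325⌉ = 8 vans.
A packing using 9 vans:
  van 1: 275 + 50 = 325
  van 2: 275 = 275
  van 3: 275 = 275
  van 4: 275 = 275
  van 5: 200 + 125 = 325
  van 6: 200 + 125 = 325
  van 7: 200 + 125 = 325
  van 8: 175 + 125 = 300
  van 9: 75 = 75
No arrangement into 8 vans stays within capacity, so 9 is optimal.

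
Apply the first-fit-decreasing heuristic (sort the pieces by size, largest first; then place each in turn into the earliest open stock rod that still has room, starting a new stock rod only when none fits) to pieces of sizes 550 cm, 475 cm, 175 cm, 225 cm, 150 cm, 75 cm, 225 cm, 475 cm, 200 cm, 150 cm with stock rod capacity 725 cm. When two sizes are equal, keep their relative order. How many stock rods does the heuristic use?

4

Sorted descending: 550, 475, 475, 225, 225, 200, 175, 150, 150, 75.
  550 → stock rod 1 (new)  [load 550/725]
  475 → stock rod 2 (new)  [load 475/725]
  475 → stock rod 3 (new)  [load 475/725]
  225 → stock rod 2  [load 700/725]
  225 → stock rod 3  [load 700/725]
  200 → stock rod 4 (new)  [load 200/725]
  175 → stock rod 1  [load 725/725]
  150 → stock rod 4  [load 350/725]
  150 → stock rod 4  [load 500/725]
  75 → stock rod 4  [load 575/725]
4 stock rods opened.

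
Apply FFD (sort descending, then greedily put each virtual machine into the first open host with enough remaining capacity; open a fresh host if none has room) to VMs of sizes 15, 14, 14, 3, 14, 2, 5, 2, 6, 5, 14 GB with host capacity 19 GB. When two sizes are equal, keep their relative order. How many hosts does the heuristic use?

Sorted descending: 15, 14, 14, 14, 14, 6, 5, 5, 3, 2, 2.
  15 → host 1 (new)  [load 15/19]
  14 → host 2 (new)  [load 14/19]
  14 → host 3 (new)  [load 14/19]
  14 → host 4 (new)  [load 14/19]
  14 → host 5 (new)  [load 14/19]
  6 → host 6 (new)  [load 6/19]
  5 → host 2  [load 19/19]
  5 → host 3  [load 19/19]
  3 → host 1  [load 18/19]
  2 → host 4  [load 16/19]
  2 → host 4  [load 18/19]
6 hosts opened.

6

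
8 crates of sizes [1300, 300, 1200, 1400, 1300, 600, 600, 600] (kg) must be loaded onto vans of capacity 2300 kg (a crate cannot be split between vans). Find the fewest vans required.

4

Total = 1400 + 1300 + 1300 + 1200 + 600 + 600 + 600 + 300 = 7300 kg.
Lower bound: ⌈7300/2300⌉ = 4 vans.
A packing using 4 vans:
  van 1: 1400 + 600 + 300 = 2300
  van 2: 1300 + 600 = 1900
  van 3: 1300 + 600 = 1900
  van 4: 1200 = 1200
This matches the lower bound, so 4 is optimal.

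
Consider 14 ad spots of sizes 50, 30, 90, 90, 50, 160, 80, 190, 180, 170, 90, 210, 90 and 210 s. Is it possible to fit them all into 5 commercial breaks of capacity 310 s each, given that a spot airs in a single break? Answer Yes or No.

Total = 1690 s; ⌈1690/310⌉ = 6.
At least 6 commercial breaks are required, but only 5 are allowed.

No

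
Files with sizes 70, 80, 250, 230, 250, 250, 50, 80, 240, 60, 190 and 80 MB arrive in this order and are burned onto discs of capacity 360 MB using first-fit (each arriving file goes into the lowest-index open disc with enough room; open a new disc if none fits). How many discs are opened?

  70 → disc 1 (new)  [load 70/360]
  80 → disc 1  [load 150/360]
  250 → disc 2 (new)  [load 250/360]
  230 → disc 3 (new)  [load 230/360]
  250 → disc 4 (new)  [load 250/360]
  250 → disc 5 (new)  [load 250/360]
  50 → disc 1  [load 200/360]
  80 → disc 1  [load 280/360]
  240 → disc 6 (new)  [load 240/360]
  60 → disc 1  [load 340/360]
  190 → disc 7 (new)  [load 190/360]
  80 → disc 2  [load 330/360]
7 discs opened.

7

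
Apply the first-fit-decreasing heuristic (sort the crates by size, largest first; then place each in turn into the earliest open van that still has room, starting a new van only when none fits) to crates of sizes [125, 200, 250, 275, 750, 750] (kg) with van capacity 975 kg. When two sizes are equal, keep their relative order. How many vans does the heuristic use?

3

Sorted descending: 750, 750, 275, 250, 200, 125.
  750 → van 1 (new)  [load 750/975]
  750 → van 2 (new)  [load 750/975]
  275 → van 3 (new)  [load 275/975]
  250 → van 3  [load 525/975]
  200 → van 1  [load 950/975]
  125 → van 2  [load 875/975]
3 vans opened.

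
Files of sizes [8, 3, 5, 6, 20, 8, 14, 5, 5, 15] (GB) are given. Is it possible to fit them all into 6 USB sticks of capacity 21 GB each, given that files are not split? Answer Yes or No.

Yes

A valid assignment using 5 USB sticks:
  USB stick 1: 20 = 20
  USB stick 2: 15 + 6 = 21
  USB stick 3: 14 + 5 = 19
  USB stick 4: 8 + 8 + 5 = 21
  USB stick 5: 5 + 3 = 8
That uses only 5 ≤ 6, so 6 USB sticks are enough.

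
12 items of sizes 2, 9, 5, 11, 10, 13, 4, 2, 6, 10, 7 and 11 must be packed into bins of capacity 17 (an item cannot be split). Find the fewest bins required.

Total = 13 + 11 + 11 + 10 + 10 + 9 + 7 + 6 + 5 + 4 + 2 + 2 = 90.
Lower bound: ⌈90/17⌉ = 6 bins.
A packing using 6 bins:
  bin 1: 13 + 4 = 17
  bin 2: 11 + 6 = 17
  bin 3: 11 + 5 = 16
  bin 4: 10 + 7 = 17
  bin 5: 10 + 2 + 2 = 14
  bin 6: 9 = 9
This matches the lower bound, so 6 is optimal.

6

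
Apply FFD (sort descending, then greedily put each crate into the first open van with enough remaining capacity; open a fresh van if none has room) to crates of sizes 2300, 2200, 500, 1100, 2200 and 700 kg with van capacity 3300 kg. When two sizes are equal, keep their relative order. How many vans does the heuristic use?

Sorted descending: 2300, 2200, 2200, 1100, 700, 500.
  2300 → van 1 (new)  [load 2300/3300]
  2200 → van 2 (new)  [load 2200/3300]
  2200 → van 3 (new)  [load 2200/3300]
  1100 → van 2  [load 3300/3300]
  700 → van 1  [load 3000/3300]
  500 → van 3  [load 2700/3300]
3 vans opened.

3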